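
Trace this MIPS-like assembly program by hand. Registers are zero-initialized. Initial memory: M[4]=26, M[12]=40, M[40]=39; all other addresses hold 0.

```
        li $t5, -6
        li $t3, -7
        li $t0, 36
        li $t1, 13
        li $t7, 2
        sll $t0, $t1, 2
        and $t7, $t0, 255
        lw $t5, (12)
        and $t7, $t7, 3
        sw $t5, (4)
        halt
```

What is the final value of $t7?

after li $t5, -6: $t5=-6
after li $t3, -7: $t3=-7
after li $t0, 36: $t0=36
after li $t1, 13: $t1=13
after li $t7, 2: $t7=2
after sll $t0, $t1, 2: $t0=13<<2=52
after and $t7, $t0, 255: $t7=52&255=52
after lw $t5, (12): $t5=M[12]=40
after and $t7, $t7, 3: $t7=52&3=0
sw $t5, (4) → M[4]=40
halt.

0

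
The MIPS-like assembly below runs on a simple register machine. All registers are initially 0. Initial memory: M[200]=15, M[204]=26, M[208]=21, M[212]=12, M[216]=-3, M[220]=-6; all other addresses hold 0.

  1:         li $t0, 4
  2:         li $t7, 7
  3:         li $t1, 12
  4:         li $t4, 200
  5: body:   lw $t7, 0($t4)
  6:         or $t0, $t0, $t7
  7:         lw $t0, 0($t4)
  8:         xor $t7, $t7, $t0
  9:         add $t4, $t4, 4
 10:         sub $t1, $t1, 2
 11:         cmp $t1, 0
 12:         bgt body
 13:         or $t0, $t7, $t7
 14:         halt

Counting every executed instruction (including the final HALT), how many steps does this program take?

li $t0, 4 → $t0=4
li $t7, 7 → $t7=7
li $t1, 12 → $t1=12
li $t4, 200 → $t4=200
lw $t7, 0($t4) → $t7=M[200]=15
or $t0, $t0, $t7 → $t0=4|15=15
lw $t0, 0($t4) → $t0=M[200]=15
xor $t7, $t7, $t0 → $t7=15^15=0
add $t4, $t4, 4 → $t4=200+4=204
sub $t1, $t1, 2 → $t1=12-2=10
cmp $t1, 0  (cmp 10,0)
bgt body: taken
lw $t7, 0($t4) → $t7=M[204]=26
or $t0, $t0, $t7 → $t0=15|26=31
lw $t0, 0($t4) → $t0=M[204]=26
xor $t7, $t7, $t0 → $t7=26^26=0
add $t4, $t4, 4 → $t4=204+4=208
sub $t1, $t1, 2 → $t1=10-2=8
cmp $t1, 0  (cmp 8,0)
bgt body: taken
lw $t7, 0($t4) → $t7=M[208]=21
or $t0, $t0, $t7 → $t0=26|21=31
lw $t0, 0($t4) → $t0=M[208]=21
xor $t7, $t7, $t0 → $t7=21^21=0
add $t4, $t4, 4 → $t4=208+4=212
sub $t1, $t1, 2 → $t1=8-2=6
cmp $t1, 0  (cmp 6,0)
bgt body: taken
lw $t7, 0($t4) → $t7=M[212]=12
or $t0, $t0, $t7 → $t0=21|12=29
lw $t0, 0($t4) → $t0=M[212]=12
xor $t7, $t7, $t0 → $t7=12^12=0
add $t4, $t4, 4 → $t4=212+4=216
sub $t1, $t1, 2 → $t1=6-2=4
cmp $t1, 0  (cmp 4,0)
bgt body: taken
lw $t7, 0($t4) → $t7=M[216]=-3
or $t0, $t0, $t7 → $t0=12|(-3)=-3
lw $t0, 0($t4) → $t0=M[216]=-3
xor $t7, $t7, $t0 → $t7=(-3)^(-3)=0
add $t4, $t4, 4 → $t4=216+4=220
sub $t1, $t1, 2 → $t1=4-2=2
cmp $t1, 0  (cmp 2,0)
bgt body: taken
lw $t7, 0($t4) → $t7=M[220]=-6
or $t0, $t0, $t7 → $t0=(-3)|(-6)=-1
lw $t0, 0($t4) → $t0=M[220]=-6
xor $t7, $t7, $t0 → $t7=(-6)^(-6)=0
add $t4, $t4, 4 → $t4=220+4=224
sub $t1, $t1, 2 → $t1=2-2=0
cmp $t1, 0  (cmp 0,0)
bgt body: not taken
or $t0, $t7, $t7 → $t0=0|0=0
halt.
Total executed instructions: 54.

54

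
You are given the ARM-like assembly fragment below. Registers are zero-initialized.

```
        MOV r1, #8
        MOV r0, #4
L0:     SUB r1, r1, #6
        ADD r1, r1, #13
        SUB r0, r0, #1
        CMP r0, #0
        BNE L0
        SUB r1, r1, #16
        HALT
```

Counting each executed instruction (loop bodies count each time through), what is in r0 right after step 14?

2

after MOV r1, #8: r1=8
after MOV r0, #4: r0=4
after SUB r1, r1, #6: r1=8-6=2
after ADD r1, r1, #13: r1=2+13=15
after SUB r0, r0, #1: r0=4-1=3
CMP r0, #0  (cmp 3,0)
BNE L0: taken
after SUB r1, r1, #6: r1=15-6=9
after ADD r1, r1, #13: r1=9+13=22
after SUB r0, r0, #1: r0=3-1=2
CMP r0, #0  (cmp 2,0)
BNE L0: taken
after SUB r1, r1, #6: r1=22-6=16
after ADD r1, r1, #13: r1=16+13=29
After step 14: r0 = 2.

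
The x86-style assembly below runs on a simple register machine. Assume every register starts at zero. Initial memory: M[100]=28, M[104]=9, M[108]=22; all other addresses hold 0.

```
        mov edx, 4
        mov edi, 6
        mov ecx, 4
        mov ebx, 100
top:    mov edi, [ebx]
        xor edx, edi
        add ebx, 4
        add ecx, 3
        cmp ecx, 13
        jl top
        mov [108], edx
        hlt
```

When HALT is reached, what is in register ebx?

mov edx, 4 → edx=4
mov edi, 6 → edi=6
mov ecx, 4 → ecx=4
mov ebx, 100 → ebx=100
mov edi, [ebx] → edi=M[100]=28
xor edx, edi → edx=4^28=24
add ebx, 4 → ebx=100+4=104
add ecx, 3 → ecx=4+3=7
cmp ecx, 13  (cmp 7,13)
jl top: taken
mov edi, [ebx] → edi=M[104]=9
xor edx, edi → edx=24^9=17
add ebx, 4 → ebx=104+4=108
add ecx, 3 → ecx=7+3=10
cmp ecx, 13  (cmp 10,13)
jl top: taken
mov edi, [ebx] → edi=M[108]=22
xor edx, edi → edx=17^22=7
add ebx, 4 → ebx=108+4=112
add ecx, 3 → ecx=10+3=13
cmp ecx, 13  (cmp 13,13)
jl top: not taken
mov [108], edx → M[108]=7
halt.

112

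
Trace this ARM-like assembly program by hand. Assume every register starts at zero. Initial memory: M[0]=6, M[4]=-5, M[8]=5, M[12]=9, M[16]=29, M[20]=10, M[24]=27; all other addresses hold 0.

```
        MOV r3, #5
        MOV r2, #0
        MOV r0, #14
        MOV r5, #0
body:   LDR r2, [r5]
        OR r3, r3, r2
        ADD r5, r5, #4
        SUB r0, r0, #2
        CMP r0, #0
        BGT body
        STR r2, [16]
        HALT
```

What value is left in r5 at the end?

28

r3=5
r2=0
r0=14
r5=0
r2=M[0]=6
r3=5|6=7
r5=0+4=4
r0=14-2=12
CMP r0, #0  (cmp 12,0)
BGT body: taken
r2=M[4]=-5
r3=7|(-5)=-1
r5=4+4=8
r0=12-2=10
CMP r0, #0  (cmp 10,0)
BGT body: taken
r2=M[8]=5
r3=(-1)|5=-1
r5=8+4=12
r0=10-2=8
CMP r0, #0  (cmp 8,0)
BGT body: taken
r2=M[12]=9
r3=(-1)|9=-1
r5=12+4=16
r0=8-2=6
CMP r0, #0  (cmp 6,0)
BGT body: taken
r2=M[16]=29
r3=(-1)|29=-1
r5=16+4=20
r0=6-2=4
CMP r0, #0  (cmp 4,0)
BGT body: taken
r2=M[20]=10
r3=(-1)|10=-1
r5=20+4=24
r0=4-2=2
CMP r0, #0  (cmp 2,0)
BGT body: taken
r2=M[24]=27
r3=(-1)|27=-1
r5=24+4=28
r0=2-2=0
CMP r0, #0  (cmp 0,0)
BGT body: not taken
STR r2, [16] → M[16]=27
halt.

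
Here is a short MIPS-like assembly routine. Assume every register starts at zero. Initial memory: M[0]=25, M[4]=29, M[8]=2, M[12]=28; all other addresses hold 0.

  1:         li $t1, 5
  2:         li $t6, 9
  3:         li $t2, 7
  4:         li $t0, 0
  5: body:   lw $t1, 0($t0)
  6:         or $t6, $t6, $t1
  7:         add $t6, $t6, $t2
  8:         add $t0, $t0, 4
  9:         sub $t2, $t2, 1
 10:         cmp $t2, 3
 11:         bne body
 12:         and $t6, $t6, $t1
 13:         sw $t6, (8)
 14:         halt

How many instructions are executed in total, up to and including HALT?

35

$t1=5
$t6=9
$t2=7
$t0=0
$t1=M[0]=25
$t6=9|25=25
$t6=25+7=32
$t0=0+4=4
$t2=7-1=6
cmp $t2, 3  (cmp 6,3)
bne body: taken
$t1=M[4]=29
$t6=32|29=61
$t6=61+6=67
$t0=4+4=8
$t2=6-1=5
cmp $t2, 3  (cmp 5,3)
bne body: taken
$t1=M[8]=2
$t6=67|2=67
$t6=67+5=72
$t0=8+4=12
$t2=5-1=4
cmp $t2, 3  (cmp 4,3)
bne body: taken
$t1=M[12]=28
$t6=72|28=92
$t6=92+4=96
$t0=12+4=16
$t2=4-1=3
cmp $t2, 3  (cmp 3,3)
bne body: not taken
$t6=96&28=0
sw $t6, (8) → M[8]=0
halt.
Total executed instructions: 35.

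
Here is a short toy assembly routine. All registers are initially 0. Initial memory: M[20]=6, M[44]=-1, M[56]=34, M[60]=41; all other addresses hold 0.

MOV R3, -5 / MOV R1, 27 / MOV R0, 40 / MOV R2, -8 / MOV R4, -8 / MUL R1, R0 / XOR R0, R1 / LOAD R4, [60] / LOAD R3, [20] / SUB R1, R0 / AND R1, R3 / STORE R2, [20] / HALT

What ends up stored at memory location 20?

after MOV R3, -5: R3=-5
after MOV R1, 27: R1=27
after MOV R0, 40: R0=40
after MOV R2, -8: R2=-8
after MOV R4, -8: R4=-8
after MUL R1, R0: R1=27*40=1080
after XOR R0, R1: R0=40^1080=1040
after LOAD R4, [60]: R4=M[60]=41
after LOAD R3, [20]: R3=M[20]=6
after SUB R1, R0: R1=1080-1040=40
after AND R1, R3: R1=40&6=0
STORE R2, [20] → M[20]=-8
halt.

-8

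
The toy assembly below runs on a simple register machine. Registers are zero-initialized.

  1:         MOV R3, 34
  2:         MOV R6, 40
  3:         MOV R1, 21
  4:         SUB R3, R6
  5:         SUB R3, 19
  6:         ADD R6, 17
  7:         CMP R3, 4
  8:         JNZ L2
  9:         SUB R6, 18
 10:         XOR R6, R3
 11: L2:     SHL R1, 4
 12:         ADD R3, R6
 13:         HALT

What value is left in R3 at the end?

R3=34
R6=40
R1=21
R3=34-40=-6
R3=(-6)-19=-25
R6=40+17=57
CMP R3, 4  (cmp -25,4)
JNZ L2: taken
R1=21<<4=336
R3=(-25)+57=32
halt.

32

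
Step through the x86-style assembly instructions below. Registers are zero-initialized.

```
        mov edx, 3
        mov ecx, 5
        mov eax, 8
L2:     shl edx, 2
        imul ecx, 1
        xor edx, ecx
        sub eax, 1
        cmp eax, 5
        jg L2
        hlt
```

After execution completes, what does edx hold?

129

edx=3
ecx=5
eax=8
edx=3<<2=12
ecx=5*1=5
edx=12^5=9
eax=8-1=7
cmp eax, 5  (cmp 7,5)
jg L2: taken
edx=9<<2=36
ecx=5*1=5
edx=36^5=33
eax=7-1=6
cmp eax, 5  (cmp 6,5)
jg L2: taken
edx=33<<2=132
ecx=5*1=5
edx=132^5=129
eax=6-1=5
cmp eax, 5  (cmp 5,5)
jg L2: not taken
halt.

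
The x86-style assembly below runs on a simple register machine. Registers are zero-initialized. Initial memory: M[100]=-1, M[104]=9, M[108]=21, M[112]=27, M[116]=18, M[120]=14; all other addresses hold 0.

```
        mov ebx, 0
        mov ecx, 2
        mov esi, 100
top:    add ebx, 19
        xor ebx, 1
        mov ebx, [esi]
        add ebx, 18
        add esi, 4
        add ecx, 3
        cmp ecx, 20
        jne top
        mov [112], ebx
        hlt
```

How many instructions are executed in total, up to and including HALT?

mov ebx, 0 → ebx=0
mov ecx, 2 → ecx=2
mov esi, 100 → esi=100
add ebx, 19 → ebx=0+19=19
xor ebx, 1 → ebx=19^1=18
mov ebx, [esi] → ebx=M[100]=-1
add ebx, 18 → ebx=(-1)+18=17
add esi, 4 → esi=100+4=104
add ecx, 3 → ecx=2+3=5
cmp ecx, 20  (cmp 5,20)
jne top: taken
add ebx, 19 → ebx=17+19=36
xor ebx, 1 → ebx=36^1=37
mov ebx, [esi] → ebx=M[104]=9
add ebx, 18 → ebx=9+18=27
add esi, 4 → esi=104+4=108
add ecx, 3 → ecx=5+3=8
cmp ecx, 20  (cmp 8,20)
jne top: taken
add ebx, 19 → ebx=27+19=46
xor ebx, 1 → ebx=46^1=47
mov ebx, [esi] → ebx=M[108]=21
add ebx, 18 → ebx=21+18=39
add esi, 4 → esi=108+4=112
add ecx, 3 → ecx=8+3=11
cmp ecx, 20  (cmp 11,20)
jne top: taken
add ebx, 19 → ebx=39+19=58
xor ebx, 1 → ebx=58^1=59
mov ebx, [esi] → ebx=M[112]=27
add ebx, 18 → ebx=27+18=45
add esi, 4 → esi=112+4=116
add ecx, 3 → ecx=11+3=14
cmp ecx, 20  (cmp 14,20)
jne top: taken
add ebx, 19 → ebx=45+19=64
xor ebx, 1 → ebx=64^1=65
mov ebx, [esi] → ebx=M[116]=18
add ebx, 18 → ebx=18+18=36
add esi, 4 → esi=116+4=120
add ecx, 3 → ecx=14+3=17
cmp ecx, 20  (cmp 17,20)
jne top: taken
add ebx, 19 → ebx=36+19=55
xor ebx, 1 → ebx=55^1=54
mov ebx, [esi] → ebx=M[120]=14
add ebx, 18 → ebx=14+18=32
add esi, 4 → esi=120+4=124
add ecx, 3 → ecx=17+3=20
cmp ecx, 20  (cmp 20,20)
jne top: not taken
mov [112], ebx → M[112]=32
halt.
Total executed instructions: 53.

53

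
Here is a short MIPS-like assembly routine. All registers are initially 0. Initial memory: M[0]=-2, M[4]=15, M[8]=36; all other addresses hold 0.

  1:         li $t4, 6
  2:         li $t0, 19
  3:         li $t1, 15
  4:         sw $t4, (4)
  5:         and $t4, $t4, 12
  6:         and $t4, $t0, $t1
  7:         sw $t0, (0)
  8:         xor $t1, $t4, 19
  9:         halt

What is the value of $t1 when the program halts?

16

li $t4, 6 → $t4=6
li $t0, 19 → $t0=19
li $t1, 15 → $t1=15
sw $t4, (4) → M[4]=6
and $t4, $t4, 12 → $t4=6&12=4
and $t4, $t0, $t1 → $t4=19&15=3
sw $t0, (0) → M[0]=19
xor $t1, $t4, 19 → $t1=3^19=16
halt.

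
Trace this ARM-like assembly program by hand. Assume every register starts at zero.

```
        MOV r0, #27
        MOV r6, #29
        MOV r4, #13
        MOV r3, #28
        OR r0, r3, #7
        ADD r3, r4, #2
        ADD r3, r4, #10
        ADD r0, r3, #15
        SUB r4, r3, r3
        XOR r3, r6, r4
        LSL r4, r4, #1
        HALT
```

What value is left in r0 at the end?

MOV r0, #27 → r0=27
MOV r6, #29 → r6=29
MOV r4, #13 → r4=13
MOV r3, #28 → r3=28
OR r0, r3, #7 → r0=28|7=31
ADD r3, r4, #2 → r3=13+2=15
ADD r3, r4, #10 → r3=13+10=23
ADD r0, r3, #15 → r0=23+15=38
SUB r4, r3, r3 → r4=23-23=0
XOR r3, r6, r4 → r3=29^0=29
LSL r4, r4, #1 → r4=0<<1=0
halt.

38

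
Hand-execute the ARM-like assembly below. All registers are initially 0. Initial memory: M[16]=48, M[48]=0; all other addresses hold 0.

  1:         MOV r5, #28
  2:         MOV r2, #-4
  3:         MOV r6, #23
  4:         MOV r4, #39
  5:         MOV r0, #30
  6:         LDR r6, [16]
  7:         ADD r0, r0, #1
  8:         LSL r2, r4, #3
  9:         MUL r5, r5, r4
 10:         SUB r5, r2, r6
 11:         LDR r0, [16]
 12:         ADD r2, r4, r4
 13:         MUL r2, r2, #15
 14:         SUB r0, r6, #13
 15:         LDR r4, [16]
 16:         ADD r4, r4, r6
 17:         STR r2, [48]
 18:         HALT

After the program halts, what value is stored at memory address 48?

after MOV r5, #28: r5=28
after MOV r2, #-4: r2=-4
after MOV r6, #23: r6=23
after MOV r4, #39: r4=39
after MOV r0, #30: r0=30
after LDR r6, [16]: r6=M[16]=48
after ADD r0, r0, #1: r0=30+1=31
after LSL r2, r4, #3: r2=39<<3=312
after MUL r5, r5, r4: r5=28*39=1092
after SUB r5, r2, r6: r5=312-48=264
after LDR r0, [16]: r0=M[16]=48
after ADD r2, r4, r4: r2=39+39=78
after MUL r2, r2, #15: r2=78*15=1170
after SUB r0, r6, #13: r0=48-13=35
after LDR r4, [16]: r4=M[16]=48
after ADD r4, r4, r6: r4=48+48=96
STR r2, [48] → M[48]=1170
halt.

1170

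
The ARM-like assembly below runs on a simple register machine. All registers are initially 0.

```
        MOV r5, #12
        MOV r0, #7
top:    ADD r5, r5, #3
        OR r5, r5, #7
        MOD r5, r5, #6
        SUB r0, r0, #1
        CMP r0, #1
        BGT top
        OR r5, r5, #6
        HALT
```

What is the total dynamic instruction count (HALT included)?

MOV r5, #12 → r5=12
MOV r0, #7 → r0=7
ADD r5, r5, #3 → r5=12+3=15
OR r5, r5, #7 → r5=15|7=15
MOD r5, r5, #6 → r5=15%6=3
SUB r0, r0, #1 → r0=7-1=6
CMP r0, #1  (cmp 6,1)
BGT top: taken
ADD r5, r5, #3 → r5=3+3=6
OR r5, r5, #7 → r5=6|7=7
MOD r5, r5, #6 → r5=7%6=1
SUB r0, r0, #1 → r0=6-1=5
CMP r0, #1  (cmp 5,1)
BGT top: taken
ADD r5, r5, #3 → r5=1+3=4
OR r5, r5, #7 → r5=4|7=7
MOD r5, r5, #6 → r5=7%6=1
SUB r0, r0, #1 → r0=5-1=4
CMP r0, #1  (cmp 4,1)
BGT top: taken
ADD r5, r5, #3 → r5=1+3=4
OR r5, r5, #7 → r5=4|7=7
MOD r5, r5, #6 → r5=7%6=1
SUB r0, r0, #1 → r0=4-1=3
CMP r0, #1  (cmp 3,1)
BGT top: taken
ADD r5, r5, #3 → r5=1+3=4
OR r5, r5, #7 → r5=4|7=7
MOD r5, r5, #6 → r5=7%6=1
SUB r0, r0, #1 → r0=3-1=2
CMP r0, #1  (cmp 2,1)
BGT top: taken
ADD r5, r5, #3 → r5=1+3=4
OR r5, r5, #7 → r5=4|7=7
MOD r5, r5, #6 → r5=7%6=1
SUB r0, r0, #1 → r0=2-1=1
CMP r0, #1  (cmp 1,1)
BGT top: not taken
OR r5, r5, #6 → r5=1|6=7
halt.
Total executed instructions: 40.

40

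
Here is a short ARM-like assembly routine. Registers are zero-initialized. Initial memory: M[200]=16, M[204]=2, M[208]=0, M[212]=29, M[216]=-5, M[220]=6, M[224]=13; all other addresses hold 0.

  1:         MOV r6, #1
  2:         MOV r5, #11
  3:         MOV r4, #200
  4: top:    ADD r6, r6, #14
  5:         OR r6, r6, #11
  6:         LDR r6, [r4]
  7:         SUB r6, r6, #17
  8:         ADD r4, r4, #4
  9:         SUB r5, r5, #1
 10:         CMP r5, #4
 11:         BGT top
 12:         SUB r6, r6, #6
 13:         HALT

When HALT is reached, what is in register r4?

MOV r6, #1 → r6=1
MOV r5, #11 → r5=11
MOV r4, #200 → r4=200
ADD r6, r6, #14 → r6=1+14=15
OR r6, r6, #11 → r6=15|11=15
LDR r6, [r4] → r6=M[200]=16
SUB r6, r6, #17 → r6=16-17=-1
ADD r4, r4, #4 → r4=200+4=204
SUB r5, r5, #1 → r5=11-1=10
CMP r5, #4  (cmp 10,4)
BGT top: taken
ADD r6, r6, #14 → r6=(-1)+14=13
OR r6, r6, #11 → r6=13|11=15
LDR r6, [r4] → r6=M[204]=2
SUB r6, r6, #17 → r6=2-17=-15
ADD r4, r4, #4 → r4=204+4=208
SUB r5, r5, #1 → r5=10-1=9
CMP r5, #4  (cmp 9,4)
BGT top: taken
ADD r6, r6, #14 → r6=(-15)+14=-1
OR r6, r6, #11 → r6=(-1)|11=-1
LDR r6, [r4] → r6=M[208]=0
SUB r6, r6, #17 → r6=0-17=-17
ADD r4, r4, #4 → r4=208+4=212
SUB r5, r5, #1 → r5=9-1=8
CMP r5, #4  (cmp 8,4)
BGT top: taken
ADD r6, r6, #14 → r6=(-17)+14=-3
OR r6, r6, #11 → r6=(-3)|11=-1
LDR r6, [r4] → r6=M[212]=29
SUB r6, r6, #17 → r6=29-17=12
ADD r4, r4, #4 → r4=212+4=216
SUB r5, r5, #1 → r5=8-1=7
CMP r5, #4  (cmp 7,4)
BGT top: taken
ADD r6, r6, #14 → r6=12+14=26
OR r6, r6, #11 → r6=26|11=27
LDR r6, [r4] → r6=M[216]=-5
SUB r6, r6, #17 → r6=(-5)-17=-22
ADD r4, r4, #4 → r4=216+4=220
SUB r5, r5, #1 → r5=7-1=6
CMP r5, #4  (cmp 6,4)
BGT top: taken
ADD r6, r6, #14 → r6=(-22)+14=-8
OR r6, r6, #11 → r6=(-8)|11=-5
LDR r6, [r4] → r6=M[220]=6
SUB r6, r6, #17 → r6=6-17=-11
ADD r4, r4, #4 → r4=220+4=224
SUB r5, r5, #1 → r5=6-1=5
CMP r5, #4  (cmp 5,4)
BGT top: taken
ADD r6, r6, #14 → r6=(-11)+14=3
OR r6, r6, #11 → r6=3|11=11
LDR r6, [r4] → r6=M[224]=13
SUB r6, r6, #17 → r6=13-17=-4
ADD r4, r4, #4 → r4=224+4=228
SUB r5, r5, #1 → r5=5-1=4
CMP r5, #4  (cmp 4,4)
BGT top: not taken
SUB r6, r6, #6 → r6=(-4)-6=-10
halt.

228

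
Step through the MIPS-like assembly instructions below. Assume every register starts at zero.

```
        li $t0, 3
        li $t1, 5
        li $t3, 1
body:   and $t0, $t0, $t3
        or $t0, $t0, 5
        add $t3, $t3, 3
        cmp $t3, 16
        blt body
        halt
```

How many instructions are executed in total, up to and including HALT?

after li $t0, 3: $t0=3
after li $t1, 5: $t1=5
after li $t3, 1: $t3=1
after and $t0, $t0, $t3: $t0=3&1=1
after or $t0, $t0, 5: $t0=1|5=5
after add $t3, $t3, 3: $t3=1+3=4
cmp $t3, 16  (cmp 4,16)
blt body: taken
after and $t0, $t0, $t3: $t0=5&4=4
after or $t0, $t0, 5: $t0=4|5=5
after add $t3, $t3, 3: $t3=4+3=7
cmp $t3, 16  (cmp 7,16)
blt body: taken
after and $t0, $t0, $t3: $t0=5&7=5
after or $t0, $t0, 5: $t0=5|5=5
after add $t3, $t3, 3: $t3=7+3=10
cmp $t3, 16  (cmp 10,16)
blt body: taken
after and $t0, $t0, $t3: $t0=5&10=0
after or $t0, $t0, 5: $t0=0|5=5
after add $t3, $t3, 3: $t3=10+3=13
cmp $t3, 16  (cmp 13,16)
blt body: taken
after and $t0, $t0, $t3: $t0=5&13=5
after or $t0, $t0, 5: $t0=5|5=5
after add $t3, $t3, 3: $t3=13+3=16
cmp $t3, 16  (cmp 16,16)
blt body: not taken
halt.
Total executed instructions: 29.

29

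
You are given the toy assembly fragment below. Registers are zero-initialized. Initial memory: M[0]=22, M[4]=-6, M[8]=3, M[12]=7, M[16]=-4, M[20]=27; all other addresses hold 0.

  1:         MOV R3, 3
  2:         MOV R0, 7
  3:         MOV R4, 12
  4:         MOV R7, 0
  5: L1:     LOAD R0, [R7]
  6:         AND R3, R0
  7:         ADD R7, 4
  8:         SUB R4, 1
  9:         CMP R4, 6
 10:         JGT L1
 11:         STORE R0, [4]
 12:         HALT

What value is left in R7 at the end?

24

R3=3
R0=7
R4=12
R7=0
R0=M[0]=22
R3=3&22=2
R7=0+4=4
R4=12-1=11
CMP R4, 6  (cmp 11,6)
JGT L1: taken
R0=M[4]=-6
R3=2&(-6)=2
R7=4+4=8
R4=11-1=10
CMP R4, 6  (cmp 10,6)
JGT L1: taken
R0=M[8]=3
R3=2&3=2
R7=8+4=12
R4=10-1=9
CMP R4, 6  (cmp 9,6)
JGT L1: taken
R0=M[12]=7
R3=2&7=2
R7=12+4=16
R4=9-1=8
CMP R4, 6  (cmp 8,6)
JGT L1: taken
R0=M[16]=-4
R3=2&(-4)=0
R7=16+4=20
R4=8-1=7
CMP R4, 6  (cmp 7,6)
JGT L1: taken
R0=M[20]=27
R3=0&27=0
R7=20+4=24
R4=7-1=6
CMP R4, 6  (cmp 6,6)
JGT L1: not taken
STORE R0, [4] → M[4]=27
halt.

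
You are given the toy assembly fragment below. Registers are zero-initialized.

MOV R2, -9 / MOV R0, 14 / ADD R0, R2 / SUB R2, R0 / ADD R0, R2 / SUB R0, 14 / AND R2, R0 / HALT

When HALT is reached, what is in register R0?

-23

after MOV R2, -9: R2=-9
after MOV R0, 14: R0=14
after ADD R0, R2: R0=14+(-9)=5
after SUB R2, R0: R2=(-9)-5=-14
after ADD R0, R2: R0=5+(-14)=-9
after SUB R0, 14: R0=(-9)-14=-23
after AND R2, R0: R2=(-14)&(-23)=-32
halt.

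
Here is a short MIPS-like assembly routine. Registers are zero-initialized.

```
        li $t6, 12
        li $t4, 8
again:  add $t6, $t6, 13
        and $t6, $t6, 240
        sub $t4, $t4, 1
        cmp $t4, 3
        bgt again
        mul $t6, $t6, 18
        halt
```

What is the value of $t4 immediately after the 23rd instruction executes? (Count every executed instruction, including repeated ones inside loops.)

$t6=12
$t4=8
$t6=12+13=25
$t6=25&240=16
$t4=8-1=7
cmp $t4, 3  (cmp 7,3)
bgt again: taken
$t6=16+13=29
$t6=29&240=16
$t4=7-1=6
cmp $t4, 3  (cmp 6,3)
bgt again: taken
$t6=16+13=29
$t6=29&240=16
$t4=6-1=5
cmp $t4, 3  (cmp 5,3)
bgt again: taken
$t6=16+13=29
$t6=29&240=16
$t4=5-1=4
cmp $t4, 3  (cmp 4,3)
bgt again: taken
$t6=16+13=29
After step 23: $t4 = 4.

4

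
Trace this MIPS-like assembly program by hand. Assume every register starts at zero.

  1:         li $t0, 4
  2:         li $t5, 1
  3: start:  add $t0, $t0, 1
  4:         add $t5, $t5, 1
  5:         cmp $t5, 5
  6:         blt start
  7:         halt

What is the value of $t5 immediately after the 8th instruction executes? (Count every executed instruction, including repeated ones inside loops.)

3

after li $t0, 4: $t0=4
after li $t5, 1: $t5=1
after add $t0, $t0, 1: $t0=4+1=5
after add $t5, $t5, 1: $t5=1+1=2
cmp $t5, 5  (cmp 2,5)
blt start: taken
after add $t0, $t0, 1: $t0=5+1=6
after add $t5, $t5, 1: $t5=2+1=3
After step 8: $t5 = 3.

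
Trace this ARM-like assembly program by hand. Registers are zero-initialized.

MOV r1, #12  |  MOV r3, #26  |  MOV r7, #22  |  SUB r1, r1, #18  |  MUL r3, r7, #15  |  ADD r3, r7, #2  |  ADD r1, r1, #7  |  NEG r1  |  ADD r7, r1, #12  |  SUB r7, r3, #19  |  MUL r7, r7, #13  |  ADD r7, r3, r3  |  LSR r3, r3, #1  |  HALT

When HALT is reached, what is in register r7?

r1=12
r3=26
r7=22
r1=12-18=-6
r3=22*15=330
r3=22+2=24
r1=(-6)+7=1
r1=-(1)=-1
r7=(-1)+12=11
r7=24-19=5
r7=5*13=65
r7=24+24=48
r3=24>>1=12
halt.

48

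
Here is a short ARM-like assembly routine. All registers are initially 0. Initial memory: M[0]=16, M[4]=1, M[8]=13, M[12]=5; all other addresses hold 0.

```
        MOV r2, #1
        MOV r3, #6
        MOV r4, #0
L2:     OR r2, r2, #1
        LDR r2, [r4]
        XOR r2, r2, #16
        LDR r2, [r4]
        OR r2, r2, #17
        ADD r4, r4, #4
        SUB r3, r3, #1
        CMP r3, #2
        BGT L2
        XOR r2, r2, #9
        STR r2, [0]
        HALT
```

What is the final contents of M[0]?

28

after MOV r2, #1: r2=1
after MOV r3, #6: r3=6
after MOV r4, #0: r4=0
after OR r2, r2, #1: r2=1|1=1
after LDR r2, [r4]: r2=M[0]=16
after XOR r2, r2, #16: r2=16^16=0
after LDR r2, [r4]: r2=M[0]=16
after OR r2, r2, #17: r2=16|17=17
after ADD r4, r4, #4: r4=0+4=4
after SUB r3, r3, #1: r3=6-1=5
CMP r3, #2  (cmp 5,2)
BGT L2: taken
after OR r2, r2, #1: r2=17|1=17
after LDR r2, [r4]: r2=M[4]=1
after XOR r2, r2, #16: r2=1^16=17
after LDR r2, [r4]: r2=M[4]=1
after OR r2, r2, #17: r2=1|17=17
after ADD r4, r4, #4: r4=4+4=8
after SUB r3, r3, #1: r3=5-1=4
CMP r3, #2  (cmp 4,2)
BGT L2: taken
after OR r2, r2, #1: r2=17|1=17
after LDR r2, [r4]: r2=M[8]=13
after XOR r2, r2, #16: r2=13^16=29
after LDR r2, [r4]: r2=M[8]=13
after OR r2, r2, #17: r2=13|17=29
after ADD r4, r4, #4: r4=8+4=12
after SUB r3, r3, #1: r3=4-1=3
CMP r3, #2  (cmp 3,2)
BGT L2: taken
after OR r2, r2, #1: r2=29|1=29
after LDR r2, [r4]: r2=M[12]=5
after XOR r2, r2, #16: r2=5^16=21
after LDR r2, [r4]: r2=M[12]=5
after OR r2, r2, #17: r2=5|17=21
after ADD r4, r4, #4: r4=12+4=16
after SUB r3, r3, #1: r3=3-1=2
CMP r3, #2  (cmp 2,2)
BGT L2: not taken
after XOR r2, r2, #9: r2=21^9=28
STR r2, [0] → M[0]=28
halt.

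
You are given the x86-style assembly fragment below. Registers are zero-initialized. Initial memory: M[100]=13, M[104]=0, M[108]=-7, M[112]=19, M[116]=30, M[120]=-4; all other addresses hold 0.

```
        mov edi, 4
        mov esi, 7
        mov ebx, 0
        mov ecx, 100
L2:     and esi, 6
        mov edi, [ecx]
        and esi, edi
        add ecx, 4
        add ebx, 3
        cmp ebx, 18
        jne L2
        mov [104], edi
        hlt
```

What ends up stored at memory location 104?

edi=4
esi=7
ebx=0
ecx=100
esi=7&6=6
edi=M[100]=13
esi=6&13=4
ecx=100+4=104
ebx=0+3=3
cmp ebx, 18  (cmp 3,18)
jne L2: taken
esi=4&6=4
edi=M[104]=0
esi=4&0=0
ecx=104+4=108
ebx=3+3=6
cmp ebx, 18  (cmp 6,18)
jne L2: taken
esi=0&6=0
edi=M[108]=-7
esi=0&(-7)=0
ecx=108+4=112
ebx=6+3=9
cmp ebx, 18  (cmp 9,18)
jne L2: taken
esi=0&6=0
edi=M[112]=19
esi=0&19=0
ecx=112+4=116
ebx=9+3=12
cmp ebx, 18  (cmp 12,18)
jne L2: taken
esi=0&6=0
edi=M[116]=30
esi=0&30=0
ecx=116+4=120
ebx=12+3=15
cmp ebx, 18  (cmp 15,18)
jne L2: taken
esi=0&6=0
edi=M[120]=-4
esi=0&(-4)=0
ecx=120+4=124
ebx=15+3=18
cmp ebx, 18  (cmp 18,18)
jne L2: not taken
mov [104], edi → M[104]=-4
halt.

-4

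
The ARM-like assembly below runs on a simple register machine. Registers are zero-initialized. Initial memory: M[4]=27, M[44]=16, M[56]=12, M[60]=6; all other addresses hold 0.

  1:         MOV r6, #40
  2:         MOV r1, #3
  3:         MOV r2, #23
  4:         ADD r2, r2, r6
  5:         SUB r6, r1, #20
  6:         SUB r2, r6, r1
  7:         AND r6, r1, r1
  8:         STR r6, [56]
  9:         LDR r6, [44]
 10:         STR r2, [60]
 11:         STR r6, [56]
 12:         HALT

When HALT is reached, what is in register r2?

-20

after MOV r6, #40: r6=40
after MOV r1, #3: r1=3
after MOV r2, #23: r2=23
after ADD r2, r2, r6: r2=23+40=63
after SUB r6, r1, #20: r6=3-20=-17
after SUB r2, r6, r1: r2=(-17)-3=-20
after AND r6, r1, r1: r6=3&3=3
STR r6, [56] → M[56]=3
after LDR r6, [44]: r6=M[44]=16
STR r2, [60] → M[60]=-20
STR r6, [56] → M[56]=16
halt.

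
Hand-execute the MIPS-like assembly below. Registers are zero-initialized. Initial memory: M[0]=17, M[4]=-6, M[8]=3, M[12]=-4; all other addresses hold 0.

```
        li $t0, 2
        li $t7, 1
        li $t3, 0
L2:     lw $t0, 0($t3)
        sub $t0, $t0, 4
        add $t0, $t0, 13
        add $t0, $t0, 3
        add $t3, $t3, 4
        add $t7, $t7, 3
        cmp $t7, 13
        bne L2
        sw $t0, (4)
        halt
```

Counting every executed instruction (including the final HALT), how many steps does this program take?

37

$t0=2
$t7=1
$t3=0
$t0=M[0]=17
$t0=17-4=13
$t0=13+13=26
$t0=26+3=29
$t3=0+4=4
$t7=1+3=4
cmp $t7, 13  (cmp 4,13)
bne L2: taken
$t0=M[4]=-6
$t0=(-6)-4=-10
$t0=(-10)+13=3
$t0=3+3=6
$t3=4+4=8
$t7=4+3=7
cmp $t7, 13  (cmp 7,13)
bne L2: taken
$t0=M[8]=3
$t0=3-4=-1
$t0=(-1)+13=12
$t0=12+3=15
$t3=8+4=12
$t7=7+3=10
cmp $t7, 13  (cmp 10,13)
bne L2: taken
$t0=M[12]=-4
$t0=(-4)-4=-8
$t0=(-8)+13=5
$t0=5+3=8
$t3=12+4=16
$t7=10+3=13
cmp $t7, 13  (cmp 13,13)
bne L2: not taken
sw $t0, (4) → M[4]=8
halt.
Total executed instructions: 37.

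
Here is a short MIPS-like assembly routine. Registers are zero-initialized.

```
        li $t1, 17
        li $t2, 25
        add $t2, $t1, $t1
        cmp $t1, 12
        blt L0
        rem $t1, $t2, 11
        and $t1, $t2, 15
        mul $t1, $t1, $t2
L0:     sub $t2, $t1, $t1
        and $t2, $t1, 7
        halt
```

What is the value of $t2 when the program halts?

4

after li $t1, 17: $t1=17
after li $t2, 25: $t2=25
after add $t2, $t1, $t1: $t2=17+17=34
cmp $t1, 12  (cmp 17,12)
blt L0: not taken
after rem $t1, $t2, 11: $t1=34%11=1
after and $t1, $t2, 15: $t1=34&15=2
after mul $t1, $t1, $t2: $t1=2*34=68
after sub $t2, $t1, $t1: $t2=68-68=0
after and $t2, $t1, 7: $t2=68&7=4
halt.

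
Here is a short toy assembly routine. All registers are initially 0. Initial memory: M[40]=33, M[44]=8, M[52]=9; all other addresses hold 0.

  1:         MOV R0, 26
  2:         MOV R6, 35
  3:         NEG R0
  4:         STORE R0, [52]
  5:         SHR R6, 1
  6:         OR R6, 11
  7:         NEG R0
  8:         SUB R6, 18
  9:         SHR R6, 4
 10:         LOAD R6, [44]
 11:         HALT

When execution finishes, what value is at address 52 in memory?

MOV R0, 26 → R0=26
MOV R6, 35 → R6=35
NEG R0 → R0=-(26)=-26
STORE R0, [52] → M[52]=-26
SHR R6, 1 → R6=35>>1=17
OR R6, 11 → R6=17|11=27
NEG R0 → R0=-(-26)=26
SUB R6, 18 → R6=27-18=9
SHR R6, 4 → R6=9>>4=0
LOAD R6, [44] → R6=M[44]=8
halt.

-26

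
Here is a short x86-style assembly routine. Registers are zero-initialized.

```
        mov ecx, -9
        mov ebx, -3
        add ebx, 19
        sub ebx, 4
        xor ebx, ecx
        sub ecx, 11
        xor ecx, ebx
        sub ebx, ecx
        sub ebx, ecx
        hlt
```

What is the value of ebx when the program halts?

-51

ecx=-9
ebx=-3
ebx=(-3)+19=16
ebx=16-4=12
ebx=12^(-9)=-5
ecx=(-9)-11=-20
ecx=(-20)^(-5)=23
ebx=(-5)-23=-28
ebx=(-28)-23=-51
halt.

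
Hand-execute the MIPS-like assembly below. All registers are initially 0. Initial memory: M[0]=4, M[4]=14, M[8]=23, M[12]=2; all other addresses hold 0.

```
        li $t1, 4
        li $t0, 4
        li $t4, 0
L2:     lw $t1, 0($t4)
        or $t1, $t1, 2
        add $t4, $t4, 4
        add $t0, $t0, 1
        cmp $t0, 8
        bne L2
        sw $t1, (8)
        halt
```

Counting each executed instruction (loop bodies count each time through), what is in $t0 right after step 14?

$t1=4
$t0=4
$t4=0
$t1=M[0]=4
$t1=4|2=6
$t4=0+4=4
$t0=4+1=5
cmp $t0, 8  (cmp 5,8)
bne L2: taken
$t1=M[4]=14
$t1=14|2=14
$t4=4+4=8
$t0=5+1=6
cmp $t0, 8  (cmp 6,8)
After step 14: $t0 = 6.

6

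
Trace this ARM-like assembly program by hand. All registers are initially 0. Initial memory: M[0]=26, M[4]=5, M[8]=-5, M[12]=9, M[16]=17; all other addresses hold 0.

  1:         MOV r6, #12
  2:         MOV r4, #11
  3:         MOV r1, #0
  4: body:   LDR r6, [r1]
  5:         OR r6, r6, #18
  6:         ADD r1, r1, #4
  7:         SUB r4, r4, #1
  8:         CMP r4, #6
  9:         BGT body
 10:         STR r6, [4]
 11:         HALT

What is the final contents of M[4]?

19

MOV r6, #12 → r6=12
MOV r4, #11 → r4=11
MOV r1, #0 → r1=0
LDR r6, [r1] → r6=M[0]=26
OR r6, r6, #18 → r6=26|18=26
ADD r1, r1, #4 → r1=0+4=4
SUB r4, r4, #1 → r4=11-1=10
CMP r4, #6  (cmp 10,6)
BGT body: taken
LDR r6, [r1] → r6=M[4]=5
OR r6, r6, #18 → r6=5|18=23
ADD r1, r1, #4 → r1=4+4=8
SUB r4, r4, #1 → r4=10-1=9
CMP r4, #6  (cmp 9,6)
BGT body: taken
LDR r6, [r1] → r6=M[8]=-5
OR r6, r6, #18 → r6=(-5)|18=-5
ADD r1, r1, #4 → r1=8+4=12
SUB r4, r4, #1 → r4=9-1=8
CMP r4, #6  (cmp 8,6)
BGT body: taken
LDR r6, [r1] → r6=M[12]=9
OR r6, r6, #18 → r6=9|18=27
ADD r1, r1, #4 → r1=12+4=16
SUB r4, r4, #1 → r4=8-1=7
CMP r4, #6  (cmp 7,6)
BGT body: taken
LDR r6, [r1] → r6=M[16]=17
OR r6, r6, #18 → r6=17|18=19
ADD r1, r1, #4 → r1=16+4=20
SUB r4, r4, #1 → r4=7-1=6
CMP r4, #6  (cmp 6,6)
BGT body: not taken
STR r6, [4] → M[4]=19
halt.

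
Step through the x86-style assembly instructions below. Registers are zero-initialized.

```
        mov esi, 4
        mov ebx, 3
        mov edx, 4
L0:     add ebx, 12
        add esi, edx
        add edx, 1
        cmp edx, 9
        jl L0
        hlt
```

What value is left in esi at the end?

34

esi=4
ebx=3
edx=4
ebx=3+12=15
esi=4+4=8
edx=4+1=5
cmp edx, 9  (cmp 5,9)
jl L0: taken
ebx=15+12=27
esi=8+5=13
edx=5+1=6
cmp edx, 9  (cmp 6,9)
jl L0: taken
ebx=27+12=39
esi=13+6=19
edx=6+1=7
cmp edx, 9  (cmp 7,9)
jl L0: taken
ebx=39+12=51
esi=19+7=26
edx=7+1=8
cmp edx, 9  (cmp 8,9)
jl L0: taken
ebx=51+12=63
esi=26+8=34
edx=8+1=9
cmp edx, 9  (cmp 9,9)
jl L0: not taken
halt.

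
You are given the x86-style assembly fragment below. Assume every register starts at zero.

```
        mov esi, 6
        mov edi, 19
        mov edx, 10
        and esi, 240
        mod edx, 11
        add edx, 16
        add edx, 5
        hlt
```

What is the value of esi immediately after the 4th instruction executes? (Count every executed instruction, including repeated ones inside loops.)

mov esi, 6 → esi=6
mov edi, 19 → edi=19
mov edx, 10 → edx=10
and esi, 240 → esi=6&240=0
After step 4: esi = 0.

0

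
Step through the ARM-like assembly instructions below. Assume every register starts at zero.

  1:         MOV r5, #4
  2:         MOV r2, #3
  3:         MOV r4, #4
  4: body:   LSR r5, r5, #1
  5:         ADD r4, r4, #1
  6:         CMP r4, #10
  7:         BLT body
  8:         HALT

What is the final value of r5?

0

after MOV r5, #4: r5=4
after MOV r2, #3: r2=3
after MOV r4, #4: r4=4
after LSR r5, r5, #1: r5=4>>1=2
after ADD r4, r4, #1: r4=4+1=5
CMP r4, #10  (cmp 5,10)
BLT body: taken
after LSR r5, r5, #1: r5=2>>1=1
after ADD r4, r4, #1: r4=5+1=6
CMP r4, #10  (cmp 6,10)
BLT body: taken
after LSR r5, r5, #1: r5=1>>1=0
after ADD r4, r4, #1: r4=6+1=7
CMP r4, #10  (cmp 7,10)
BLT body: taken
after LSR r5, r5, #1: r5=0>>1=0
after ADD r4, r4, #1: r4=7+1=8
CMP r4, #10  (cmp 8,10)
BLT body: taken
after LSR r5, r5, #1: r5=0>>1=0
after ADD r4, r4, #1: r4=8+1=9
CMP r4, #10  (cmp 9,10)
BLT body: taken
after LSR r5, r5, #1: r5=0>>1=0
after ADD r4, r4, #1: r4=9+1=10
CMP r4, #10  (cmp 10,10)
BLT body: not taken
halt.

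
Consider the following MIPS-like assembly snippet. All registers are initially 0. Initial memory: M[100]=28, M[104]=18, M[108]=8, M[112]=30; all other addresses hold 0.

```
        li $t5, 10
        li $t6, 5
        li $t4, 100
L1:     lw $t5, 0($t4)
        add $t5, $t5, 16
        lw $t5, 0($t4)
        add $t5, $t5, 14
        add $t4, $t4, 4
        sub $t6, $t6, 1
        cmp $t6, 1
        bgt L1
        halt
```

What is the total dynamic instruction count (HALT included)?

36

li $t5, 10 → $t5=10
li $t6, 5 → $t6=5
li $t4, 100 → $t4=100
lw $t5, 0($t4) → $t5=M[100]=28
add $t5, $t5, 16 → $t5=28+16=44
lw $t5, 0($t4) → $t5=M[100]=28
add $t5, $t5, 14 → $t5=28+14=42
add $t4, $t4, 4 → $t4=100+4=104
sub $t6, $t6, 1 → $t6=5-1=4
cmp $t6, 1  (cmp 4,1)
bgt L1: taken
lw $t5, 0($t4) → $t5=M[104]=18
add $t5, $t5, 16 → $t5=18+16=34
lw $t5, 0($t4) → $t5=M[104]=18
add $t5, $t5, 14 → $t5=18+14=32
add $t4, $t4, 4 → $t4=104+4=108
sub $t6, $t6, 1 → $t6=4-1=3
cmp $t6, 1  (cmp 3,1)
bgt L1: taken
lw $t5, 0($t4) → $t5=M[108]=8
add $t5, $t5, 16 → $t5=8+16=24
lw $t5, 0($t4) → $t5=M[108]=8
add $t5, $t5, 14 → $t5=8+14=22
add $t4, $t4, 4 → $t4=108+4=112
sub $t6, $t6, 1 → $t6=3-1=2
cmp $t6, 1  (cmp 2,1)
bgt L1: taken
lw $t5, 0($t4) → $t5=M[112]=30
add $t5, $t5, 16 → $t5=30+16=46
lw $t5, 0($t4) → $t5=M[112]=30
add $t5, $t5, 14 → $t5=30+14=44
add $t4, $t4, 4 → $t4=112+4=116
sub $t6, $t6, 1 → $t6=2-1=1
cmp $t6, 1  (cmp 1,1)
bgt L1: not taken
halt.
Total executed instructions: 36.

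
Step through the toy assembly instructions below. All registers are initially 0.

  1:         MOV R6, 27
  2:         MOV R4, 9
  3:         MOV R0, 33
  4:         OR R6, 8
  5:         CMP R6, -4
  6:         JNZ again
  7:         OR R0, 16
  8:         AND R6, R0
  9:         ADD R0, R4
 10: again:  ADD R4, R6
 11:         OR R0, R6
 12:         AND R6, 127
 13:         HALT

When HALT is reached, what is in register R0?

R6=27
R4=9
R0=33
R6=27|8=27
CMP R6, -4  (cmp 27,-4)
JNZ again: taken
R4=9+27=36
R0=33|27=59
R6=27&127=27
halt.

59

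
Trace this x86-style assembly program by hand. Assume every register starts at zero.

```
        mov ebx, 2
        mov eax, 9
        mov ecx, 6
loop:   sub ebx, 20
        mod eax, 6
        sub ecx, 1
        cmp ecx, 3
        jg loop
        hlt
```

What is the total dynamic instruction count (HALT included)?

ebx=2
eax=9
ecx=6
ebx=2-20=-18
eax=9%6=3
ecx=6-1=5
cmp ecx, 3  (cmp 5,3)
jg loop: taken
ebx=(-18)-20=-38
eax=3%6=3
ecx=5-1=4
cmp ecx, 3  (cmp 4,3)
jg loop: taken
ebx=(-38)-20=-58
eax=3%6=3
ecx=4-1=3
cmp ecx, 3  (cmp 3,3)
jg loop: not taken
halt.
Total executed instructions: 19.

19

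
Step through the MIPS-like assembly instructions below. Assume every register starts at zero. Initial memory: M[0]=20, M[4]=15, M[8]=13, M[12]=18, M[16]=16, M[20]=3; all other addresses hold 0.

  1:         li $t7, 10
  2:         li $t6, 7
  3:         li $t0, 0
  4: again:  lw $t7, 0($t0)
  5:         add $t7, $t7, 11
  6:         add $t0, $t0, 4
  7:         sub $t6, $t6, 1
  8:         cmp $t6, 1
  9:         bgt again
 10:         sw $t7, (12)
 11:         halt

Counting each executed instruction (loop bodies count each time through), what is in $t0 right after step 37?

24

after li $t7, 10: $t7=10
after li $t6, 7: $t6=7
after li $t0, 0: $t0=0
after lw $t7, 0($t0): $t7=M[0]=20
after add $t7, $t7, 11: $t7=20+11=31
after add $t0, $t0, 4: $t0=0+4=4
after sub $t6, $t6, 1: $t6=7-1=6
cmp $t6, 1  (cmp 6,1)
bgt again: taken
after lw $t7, 0($t0): $t7=M[4]=15
after add $t7, $t7, 11: $t7=15+11=26
after add $t0, $t0, 4: $t0=4+4=8
after sub $t6, $t6, 1: $t6=6-1=5
cmp $t6, 1  (cmp 5,1)
bgt again: taken
after lw $t7, 0($t0): $t7=M[8]=13
after add $t7, $t7, 11: $t7=13+11=24
after add $t0, $t0, 4: $t0=8+4=12
after sub $t6, $t6, 1: $t6=5-1=4
cmp $t6, 1  (cmp 4,1)
bgt again: taken
after lw $t7, 0($t0): $t7=M[12]=18
after add $t7, $t7, 11: $t7=18+11=29
after add $t0, $t0, 4: $t0=12+4=16
after sub $t6, $t6, 1: $t6=4-1=3
cmp $t6, 1  (cmp 3,1)
bgt again: taken
after lw $t7, 0($t0): $t7=M[16]=16
after add $t7, $t7, 11: $t7=16+11=27
after add $t0, $t0, 4: $t0=16+4=20
after sub $t6, $t6, 1: $t6=3-1=2
cmp $t6, 1  (cmp 2,1)
bgt again: taken
after lw $t7, 0($t0): $t7=M[20]=3
after add $t7, $t7, 11: $t7=3+11=14
after add $t0, $t0, 4: $t0=20+4=24
after sub $t6, $t6, 1: $t6=2-1=1
After step 37: $t0 = 24.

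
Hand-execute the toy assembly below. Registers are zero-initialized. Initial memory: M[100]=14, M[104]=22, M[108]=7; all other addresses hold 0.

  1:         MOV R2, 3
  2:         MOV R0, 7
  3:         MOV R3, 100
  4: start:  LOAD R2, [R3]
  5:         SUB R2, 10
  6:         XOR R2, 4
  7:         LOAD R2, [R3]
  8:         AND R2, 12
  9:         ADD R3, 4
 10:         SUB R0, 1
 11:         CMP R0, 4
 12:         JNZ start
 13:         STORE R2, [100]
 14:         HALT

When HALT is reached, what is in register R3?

112

R2=3
R0=7
R3=100
R2=M[100]=14
R2=14-10=4
R2=4^4=0
R2=M[100]=14
R2=14&12=12
R3=100+4=104
R0=7-1=6
CMP R0, 4  (cmp 6,4)
JNZ start: taken
R2=M[104]=22
R2=22-10=12
R2=12^4=8
R2=M[104]=22
R2=22&12=4
R3=104+4=108
R0=6-1=5
CMP R0, 4  (cmp 5,4)
JNZ start: taken
R2=M[108]=7
R2=7-10=-3
R2=(-3)^4=-7
R2=M[108]=7
R2=7&12=4
R3=108+4=112
R0=5-1=4
CMP R0, 4  (cmp 4,4)
JNZ start: not taken
STORE R2, [100] → M[100]=4
halt.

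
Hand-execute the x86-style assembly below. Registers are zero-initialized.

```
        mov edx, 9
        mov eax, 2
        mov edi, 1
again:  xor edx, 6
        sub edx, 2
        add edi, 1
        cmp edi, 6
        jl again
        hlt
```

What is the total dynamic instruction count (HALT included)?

29

edx=9
eax=2
edi=1
edx=9^6=15
edx=15-2=13
edi=1+1=2
cmp edi, 6  (cmp 2,6)
jl again: taken
edx=13^6=11
edx=11-2=9
edi=2+1=3
cmp edi, 6  (cmp 3,6)
jl again: taken
edx=9^6=15
edx=15-2=13
edi=3+1=4
cmp edi, 6  (cmp 4,6)
jl again: taken
edx=13^6=11
edx=11-2=9
edi=4+1=5
cmp edi, 6  (cmp 5,6)
jl again: taken
edx=9^6=15
edx=15-2=13
edi=5+1=6
cmp edi, 6  (cmp 6,6)
jl again: not taken
halt.
Total executed instructions: 29.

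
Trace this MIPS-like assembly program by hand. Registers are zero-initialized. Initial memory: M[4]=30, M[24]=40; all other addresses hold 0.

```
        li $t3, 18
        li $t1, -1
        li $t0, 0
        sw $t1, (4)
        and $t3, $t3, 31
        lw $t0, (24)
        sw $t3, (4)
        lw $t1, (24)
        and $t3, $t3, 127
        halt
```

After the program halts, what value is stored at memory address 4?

18

$t3=18
$t1=-1
$t0=0
sw $t1, (4) → M[4]=-1
$t3=18&31=18
$t0=M[24]=40
sw $t3, (4) → M[4]=18
$t1=M[24]=40
$t3=18&127=18
halt.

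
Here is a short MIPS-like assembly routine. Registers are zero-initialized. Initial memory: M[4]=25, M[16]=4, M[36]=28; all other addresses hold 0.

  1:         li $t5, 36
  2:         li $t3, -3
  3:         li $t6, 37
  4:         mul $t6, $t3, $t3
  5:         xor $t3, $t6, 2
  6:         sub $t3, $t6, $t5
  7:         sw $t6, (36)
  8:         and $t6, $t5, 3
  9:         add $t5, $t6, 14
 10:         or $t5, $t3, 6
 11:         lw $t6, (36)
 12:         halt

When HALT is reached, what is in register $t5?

after li $t5, 36: $t5=36
after li $t3, -3: $t3=-3
after li $t6, 37: $t6=37
after mul $t6, $t3, $t3: $t6=(-3)*(-3)=9
after xor $t3, $t6, 2: $t3=9^2=11
after sub $t3, $t6, $t5: $t3=9-36=-27
sw $t6, (36) → M[36]=9
after and $t6, $t5, 3: $t6=36&3=0
after add $t5, $t6, 14: $t5=0+14=14
after or $t5, $t3, 6: $t5=(-27)|6=-25
after lw $t6, (36): $t6=M[36]=9
halt.

-25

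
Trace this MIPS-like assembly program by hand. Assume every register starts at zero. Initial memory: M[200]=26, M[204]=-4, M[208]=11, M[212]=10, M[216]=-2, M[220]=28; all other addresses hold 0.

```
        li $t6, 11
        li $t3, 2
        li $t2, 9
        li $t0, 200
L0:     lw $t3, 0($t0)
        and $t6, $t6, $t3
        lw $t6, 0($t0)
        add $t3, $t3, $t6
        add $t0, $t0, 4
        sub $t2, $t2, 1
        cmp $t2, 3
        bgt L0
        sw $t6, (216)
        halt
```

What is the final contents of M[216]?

28

$t6=11
$t3=2
$t2=9
$t0=200
$t3=M[200]=26
$t6=11&26=10
$t6=M[200]=26
$t3=26+26=52
$t0=200+4=204
$t2=9-1=8
cmp $t2, 3  (cmp 8,3)
bgt L0: taken
$t3=M[204]=-4
$t6=26&(-4)=24
$t6=M[204]=-4
$t3=(-4)+(-4)=-8
$t0=204+4=208
$t2=8-1=7
cmp $t2, 3  (cmp 7,3)
bgt L0: taken
$t3=M[208]=11
$t6=(-4)&11=8
$t6=M[208]=11
$t3=11+11=22
$t0=208+4=212
$t2=7-1=6
cmp $t2, 3  (cmp 6,3)
bgt L0: taken
$t3=M[212]=10
$t6=11&10=10
$t6=M[212]=10
$t3=10+10=20
$t0=212+4=216
$t2=6-1=5
cmp $t2, 3  (cmp 5,3)
bgt L0: taken
$t3=M[216]=-2
$t6=10&(-2)=10
$t6=M[216]=-2
$t3=(-2)+(-2)=-4
$t0=216+4=220
$t2=5-1=4
cmp $t2, 3  (cmp 4,3)
bgt L0: taken
$t3=M[220]=28
$t6=(-2)&28=28
$t6=M[220]=28
$t3=28+28=56
$t0=220+4=224
$t2=4-1=3
cmp $t2, 3  (cmp 3,3)
bgt L0: not taken
sw $t6, (216) → M[216]=28
halt.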